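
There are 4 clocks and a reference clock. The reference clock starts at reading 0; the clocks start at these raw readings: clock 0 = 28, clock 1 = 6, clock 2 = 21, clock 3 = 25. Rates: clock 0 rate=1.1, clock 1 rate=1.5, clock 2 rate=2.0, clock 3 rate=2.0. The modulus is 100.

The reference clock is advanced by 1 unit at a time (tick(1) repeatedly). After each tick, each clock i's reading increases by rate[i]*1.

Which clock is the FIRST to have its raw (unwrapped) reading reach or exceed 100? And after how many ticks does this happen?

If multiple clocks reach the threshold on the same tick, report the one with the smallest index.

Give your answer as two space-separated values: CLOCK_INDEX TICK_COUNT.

clock 0: start=28, rate=1.1, needs 100-28 = 72; ticks = ceil(72/1.1) = ceil(65.4545) = 66; reading at tick 66 = 28 + 1.1*66 = 100.6000
clock 1: start=6, rate=1.5, needs 100-6 = 94; ticks = ceil(94/1.5) = ceil(62.6667) = 63; reading at tick 63 = 6 + 1.5*63 = 100.5000
clock 2: start=21, rate=2.0, needs 100-21 = 79; ticks = ceil(79/2.0) = ceil(39.5000) = 40; reading at tick 40 = 21 + 2.0*40 = 101.0000
clock 3: start=25, rate=2.0, needs 100-25 = 75; ticks = ceil(75/2.0) = ceil(37.5000) = 38; reading at tick 38 = 25 + 2.0*38 = 101.0000
Minimum tick count = 38; winners = [3]; smallest index = 3

Answer: 3 38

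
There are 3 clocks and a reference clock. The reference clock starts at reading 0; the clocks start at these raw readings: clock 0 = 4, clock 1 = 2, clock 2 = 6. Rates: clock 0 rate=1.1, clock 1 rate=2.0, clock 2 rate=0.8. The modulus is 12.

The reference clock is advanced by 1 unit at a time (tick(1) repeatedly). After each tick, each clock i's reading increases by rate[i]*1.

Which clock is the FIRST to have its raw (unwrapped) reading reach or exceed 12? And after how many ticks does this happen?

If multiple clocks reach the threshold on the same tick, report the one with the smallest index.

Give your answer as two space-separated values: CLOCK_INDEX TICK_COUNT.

Answer: 1 5

Derivation:
clock 0: start=4, rate=1.1, needs 12-4 = 8; ticks = ceil(8/1.1) = ceil(7.2727) = 8; reading at tick 8 = 4 + 1.1*8 = 12.8000
clock 1: start=2, rate=2.0, needs 12-2 = 10; ticks = ceil(10/2.0) = ceil(5.0000) = 5; reading at tick 5 = 2 + 2.0*5 = 12.0000
clock 2: start=6, rate=0.8, needs 12-6 = 6; ticks = ceil(6/0.8) = ceil(7.5000) = 8; reading at tick 8 = 6 + 0.8*8 = 12.4000
Minimum tick count = 5; winners = [1]; smallest index = 1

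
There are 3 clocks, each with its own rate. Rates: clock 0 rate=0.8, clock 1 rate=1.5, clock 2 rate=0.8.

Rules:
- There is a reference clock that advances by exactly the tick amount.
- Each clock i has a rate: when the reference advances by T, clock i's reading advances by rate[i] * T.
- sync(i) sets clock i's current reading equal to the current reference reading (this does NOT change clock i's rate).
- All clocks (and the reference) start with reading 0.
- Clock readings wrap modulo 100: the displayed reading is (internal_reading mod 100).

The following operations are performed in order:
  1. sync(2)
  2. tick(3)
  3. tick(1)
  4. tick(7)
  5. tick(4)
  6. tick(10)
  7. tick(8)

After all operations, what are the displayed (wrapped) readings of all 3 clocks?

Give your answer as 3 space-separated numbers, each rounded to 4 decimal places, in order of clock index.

After op 1 sync(2): ref=0.0000 raw=[0.0000 0.0000 0.0000]
After op 2 tick(3): ref=3.0000 raw=[2.4000 4.5000 2.4000]
After op 3 tick(1): ref=4.0000 raw=[3.2000 6.0000 3.2000]
After op 4 tick(7): ref=11.0000 raw=[8.8000 16.5000 8.8000]
After op 5 tick(4): ref=15.0000 raw=[12.0000 22.5000 12.0000]
After op 6 tick(10): ref=25.0000 raw=[20.0000 37.5000 20.0000]
After op 7 tick(8): ref=33.0000 raw=[26.4000 49.5000 26.4000]
Wrap final raw readings (mod 100): 26.4000 mod 100 = 26.4000; 49.5000 mod 100 = 49.5000; 26.4000 mod 100 = 26.4000

Answer: 26.4000 49.5000 26.4000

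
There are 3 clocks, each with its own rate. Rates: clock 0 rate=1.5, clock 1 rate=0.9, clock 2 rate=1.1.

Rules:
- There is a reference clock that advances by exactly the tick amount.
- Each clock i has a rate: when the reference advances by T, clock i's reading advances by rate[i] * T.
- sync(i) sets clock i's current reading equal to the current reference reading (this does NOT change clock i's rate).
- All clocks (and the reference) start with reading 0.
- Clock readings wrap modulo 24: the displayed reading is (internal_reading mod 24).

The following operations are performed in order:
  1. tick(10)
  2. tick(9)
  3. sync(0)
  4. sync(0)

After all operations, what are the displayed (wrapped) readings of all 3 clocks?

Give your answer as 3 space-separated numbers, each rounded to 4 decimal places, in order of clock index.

Answer: 19.0000 17.1000 20.9000

Derivation:
After op 1 tick(10): ref=10.0000 raw=[15.0000 9.0000 11.0000]
After op 2 tick(9): ref=19.0000 raw=[28.5000 17.1000 20.9000]
After op 3 sync(0): ref=19.0000 raw=[19.0000 17.1000 20.9000]
After op 4 sync(0): ref=19.0000 raw=[19.0000 17.1000 20.9000]
Wrap final raw readings (mod 24): 19.0000 mod 24 = 19.0000; 17.1000 mod 24 = 17.1000; 20.9000 mod 24 = 20.9000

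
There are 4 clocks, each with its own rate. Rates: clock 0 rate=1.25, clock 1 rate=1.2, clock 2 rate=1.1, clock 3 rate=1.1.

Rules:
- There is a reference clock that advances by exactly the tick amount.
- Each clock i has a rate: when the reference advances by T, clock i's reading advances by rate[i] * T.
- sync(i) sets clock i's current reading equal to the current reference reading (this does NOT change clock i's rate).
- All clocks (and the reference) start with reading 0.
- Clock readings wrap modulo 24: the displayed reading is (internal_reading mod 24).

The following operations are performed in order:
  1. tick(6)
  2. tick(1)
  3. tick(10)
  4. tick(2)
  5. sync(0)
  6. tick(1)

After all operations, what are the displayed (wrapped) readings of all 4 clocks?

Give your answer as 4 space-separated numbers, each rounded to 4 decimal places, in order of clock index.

After op 1 tick(6): ref=6.0000 raw=[7.5000 7.2000 6.6000 6.6000]
After op 2 tick(1): ref=7.0000 raw=[8.7500 8.4000 7.7000 7.7000]
After op 3 tick(10): ref=17.0000 raw=[21.2500 20.4000 18.7000 18.7000]
After op 4 tick(2): ref=19.0000 raw=[23.7500 22.8000 20.9000 20.9000]
After op 5 sync(0): ref=19.0000 raw=[19.0000 22.8000 20.9000 20.9000]
After op 6 tick(1): ref=20.0000 raw=[20.2500 24.0000 22.0000 22.0000]
Wrap final raw readings (mod 24): 20.2500 mod 24 = 20.2500; 24.0000 mod 24 = 0.0000; 22.0000 mod 24 = 22.0000; 22.0000 mod 24 = 22.0000

Answer: 20.2500 0.0000 22.0000 22.0000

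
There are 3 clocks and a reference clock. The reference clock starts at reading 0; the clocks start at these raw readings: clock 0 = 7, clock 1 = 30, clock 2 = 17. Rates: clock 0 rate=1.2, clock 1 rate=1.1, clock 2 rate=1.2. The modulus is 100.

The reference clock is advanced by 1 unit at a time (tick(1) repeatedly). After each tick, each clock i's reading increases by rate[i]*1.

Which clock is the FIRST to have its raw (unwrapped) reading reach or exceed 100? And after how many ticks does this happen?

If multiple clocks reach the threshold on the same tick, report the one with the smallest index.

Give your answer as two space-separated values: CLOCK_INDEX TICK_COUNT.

Answer: 1 64

Derivation:
clock 0: start=7, rate=1.2, needs 100-7 = 93; ticks = ceil(93/1.2) = ceil(77.5000) = 78; reading at tick 78 = 7 + 1.2*78 = 100.6000
clock 1: start=30, rate=1.1, needs 100-30 = 70; ticks = ceil(70/1.1) = ceil(63.6364) = 64; reading at tick 64 = 30 + 1.1*64 = 100.4000
clock 2: start=17, rate=1.2, needs 100-17 = 83; ticks = ceil(83/1.2) = ceil(69.1667) = 70; reading at tick 70 = 17 + 1.2*70 = 101.0000
Minimum tick count = 64; winners = [1]; smallest index = 1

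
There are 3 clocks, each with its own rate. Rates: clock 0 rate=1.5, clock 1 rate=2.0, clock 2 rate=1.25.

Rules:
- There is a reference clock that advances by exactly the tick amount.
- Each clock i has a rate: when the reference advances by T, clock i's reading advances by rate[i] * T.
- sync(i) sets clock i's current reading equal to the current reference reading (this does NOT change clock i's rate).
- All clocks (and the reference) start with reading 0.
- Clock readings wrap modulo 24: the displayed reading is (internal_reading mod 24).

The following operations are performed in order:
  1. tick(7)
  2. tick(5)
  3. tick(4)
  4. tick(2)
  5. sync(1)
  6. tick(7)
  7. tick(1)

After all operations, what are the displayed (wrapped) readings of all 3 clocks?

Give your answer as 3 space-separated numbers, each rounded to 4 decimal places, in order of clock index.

Answer: 15.0000 10.0000 8.5000

Derivation:
After op 1 tick(7): ref=7.0000 raw=[10.5000 14.0000 8.7500]
After op 2 tick(5): ref=12.0000 raw=[18.0000 24.0000 15.0000]
After op 3 tick(4): ref=16.0000 raw=[24.0000 32.0000 20.0000]
After op 4 tick(2): ref=18.0000 raw=[27.0000 36.0000 22.5000]
After op 5 sync(1): ref=18.0000 raw=[27.0000 18.0000 22.5000]
After op 6 tick(7): ref=25.0000 raw=[37.5000 32.0000 31.2500]
After op 7 tick(1): ref=26.0000 raw=[39.0000 34.0000 32.5000]
Wrap final raw readings (mod 24): 39.0000 mod 24 = 15.0000; 34.0000 mod 24 = 10.0000; 32.5000 mod 24 = 8.5000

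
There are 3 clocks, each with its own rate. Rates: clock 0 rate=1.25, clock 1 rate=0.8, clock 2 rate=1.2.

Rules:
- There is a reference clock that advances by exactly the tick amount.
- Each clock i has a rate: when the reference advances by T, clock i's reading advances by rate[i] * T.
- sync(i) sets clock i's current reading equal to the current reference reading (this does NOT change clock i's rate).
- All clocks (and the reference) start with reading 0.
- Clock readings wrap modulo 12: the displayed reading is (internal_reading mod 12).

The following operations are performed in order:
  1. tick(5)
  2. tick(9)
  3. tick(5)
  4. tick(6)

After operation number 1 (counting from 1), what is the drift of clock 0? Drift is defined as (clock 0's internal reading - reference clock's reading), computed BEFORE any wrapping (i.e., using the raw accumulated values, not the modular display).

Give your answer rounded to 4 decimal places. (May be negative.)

Answer: 1.2500

Derivation:
After op 1 tick(5): ref=5.0000 raw=[6.2500 4.0000 6.0000]
Drift of clock 0 after op 1: 6.2500 - 5.0000 = 1.2500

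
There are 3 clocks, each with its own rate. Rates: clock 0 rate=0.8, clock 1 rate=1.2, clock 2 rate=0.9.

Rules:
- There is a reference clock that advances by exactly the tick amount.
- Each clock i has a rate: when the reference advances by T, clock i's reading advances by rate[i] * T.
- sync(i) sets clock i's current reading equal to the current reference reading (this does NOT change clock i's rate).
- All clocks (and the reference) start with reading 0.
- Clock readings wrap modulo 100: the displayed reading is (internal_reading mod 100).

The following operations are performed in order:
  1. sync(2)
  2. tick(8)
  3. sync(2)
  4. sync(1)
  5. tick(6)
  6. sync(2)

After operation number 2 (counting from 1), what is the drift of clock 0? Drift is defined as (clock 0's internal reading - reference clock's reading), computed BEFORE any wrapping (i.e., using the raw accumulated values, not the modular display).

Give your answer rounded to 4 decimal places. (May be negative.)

After op 1 sync(2): ref=0.0000 raw=[0.0000 0.0000 0.0000]
After op 2 tick(8): ref=8.0000 raw=[6.4000 9.6000 7.2000]
Drift of clock 0 after op 2: 6.4000 - 8.0000 = -1.6000

Answer: -1.6000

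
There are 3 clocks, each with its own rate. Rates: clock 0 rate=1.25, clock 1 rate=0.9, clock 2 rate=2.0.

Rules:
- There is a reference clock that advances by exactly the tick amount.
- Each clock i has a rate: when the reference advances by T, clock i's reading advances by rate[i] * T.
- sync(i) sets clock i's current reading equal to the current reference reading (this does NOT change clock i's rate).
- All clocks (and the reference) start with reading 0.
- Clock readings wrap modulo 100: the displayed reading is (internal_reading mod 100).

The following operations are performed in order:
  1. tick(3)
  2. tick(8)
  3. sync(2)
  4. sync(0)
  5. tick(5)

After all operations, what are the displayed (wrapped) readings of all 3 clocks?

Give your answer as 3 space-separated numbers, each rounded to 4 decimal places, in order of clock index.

Answer: 17.2500 14.4000 21.0000

Derivation:
After op 1 tick(3): ref=3.0000 raw=[3.7500 2.7000 6.0000]
After op 2 tick(8): ref=11.0000 raw=[13.7500 9.9000 22.0000]
After op 3 sync(2): ref=11.0000 raw=[13.7500 9.9000 11.0000]
After op 4 sync(0): ref=11.0000 raw=[11.0000 9.9000 11.0000]
After op 5 tick(5): ref=16.0000 raw=[17.2500 14.4000 21.0000]
Wrap final raw readings (mod 100): 17.2500 mod 100 = 17.2500; 14.4000 mod 100 = 14.4000; 21.0000 mod 100 = 21.0000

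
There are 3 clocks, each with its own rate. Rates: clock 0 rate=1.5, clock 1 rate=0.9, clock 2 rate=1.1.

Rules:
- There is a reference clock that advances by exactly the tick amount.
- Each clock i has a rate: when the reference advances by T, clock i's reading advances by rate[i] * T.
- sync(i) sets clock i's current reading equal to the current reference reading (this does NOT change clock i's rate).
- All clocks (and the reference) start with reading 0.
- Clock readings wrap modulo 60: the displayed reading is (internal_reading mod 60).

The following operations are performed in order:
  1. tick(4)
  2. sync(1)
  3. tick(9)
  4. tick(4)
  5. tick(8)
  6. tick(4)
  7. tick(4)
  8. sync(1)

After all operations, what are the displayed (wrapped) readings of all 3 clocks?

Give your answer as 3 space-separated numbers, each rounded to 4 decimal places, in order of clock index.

Answer: 49.5000 33.0000 36.3000

Derivation:
After op 1 tick(4): ref=4.0000 raw=[6.0000 3.6000 4.4000]
After op 2 sync(1): ref=4.0000 raw=[6.0000 4.0000 4.4000]
After op 3 tick(9): ref=13.0000 raw=[19.5000 12.1000 14.3000]
After op 4 tick(4): ref=17.0000 raw=[25.5000 15.7000 18.7000]
After op 5 tick(8): ref=25.0000 raw=[37.5000 22.9000 27.5000]
After op 6 tick(4): ref=29.0000 raw=[43.5000 26.5000 31.9000]
After op 7 tick(4): ref=33.0000 raw=[49.5000 30.1000 36.3000]
After op 8 sync(1): ref=33.0000 raw=[49.5000 33.0000 36.3000]
Wrap final raw readings (mod 60): 49.5000 mod 60 = 49.5000; 33.0000 mod 60 = 33.0000; 36.3000 mod 60 = 36.3000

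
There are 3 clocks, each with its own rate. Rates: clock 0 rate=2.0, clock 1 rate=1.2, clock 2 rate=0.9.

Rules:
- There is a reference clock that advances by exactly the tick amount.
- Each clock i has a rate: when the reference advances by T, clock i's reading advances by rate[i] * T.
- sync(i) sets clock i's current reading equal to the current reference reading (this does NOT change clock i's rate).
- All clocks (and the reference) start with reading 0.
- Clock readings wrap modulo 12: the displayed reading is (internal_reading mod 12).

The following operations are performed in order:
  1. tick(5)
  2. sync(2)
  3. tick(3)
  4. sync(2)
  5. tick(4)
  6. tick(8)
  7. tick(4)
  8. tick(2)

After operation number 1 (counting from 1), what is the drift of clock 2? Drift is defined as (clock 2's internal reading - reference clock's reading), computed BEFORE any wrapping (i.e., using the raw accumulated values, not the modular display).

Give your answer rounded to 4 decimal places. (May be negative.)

Answer: -0.5000

Derivation:
After op 1 tick(5): ref=5.0000 raw=[10.0000 6.0000 4.5000]
Drift of clock 2 after op 1: 4.5000 - 5.0000 = -0.5000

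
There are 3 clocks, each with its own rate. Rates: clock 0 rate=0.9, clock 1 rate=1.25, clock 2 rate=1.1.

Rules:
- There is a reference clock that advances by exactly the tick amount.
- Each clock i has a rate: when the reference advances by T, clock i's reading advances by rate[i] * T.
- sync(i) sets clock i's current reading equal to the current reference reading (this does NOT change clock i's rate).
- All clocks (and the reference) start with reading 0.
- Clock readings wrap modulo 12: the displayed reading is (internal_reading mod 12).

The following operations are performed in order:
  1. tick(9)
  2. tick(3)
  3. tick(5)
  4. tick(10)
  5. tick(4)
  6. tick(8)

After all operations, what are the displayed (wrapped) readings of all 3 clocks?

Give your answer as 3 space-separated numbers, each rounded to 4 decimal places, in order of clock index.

After op 1 tick(9): ref=9.0000 raw=[8.1000 11.2500 9.9000]
After op 2 tick(3): ref=12.0000 raw=[10.8000 15.0000 13.2000]
After op 3 tick(5): ref=17.0000 raw=[15.3000 21.2500 18.7000]
After op 4 tick(10): ref=27.0000 raw=[24.3000 33.7500 29.7000]
After op 5 tick(4): ref=31.0000 raw=[27.9000 38.7500 34.1000]
After op 6 tick(8): ref=39.0000 raw=[35.1000 48.7500 42.9000]
Wrap final raw readings (mod 12): 35.1000 mod 12 = 11.1000; 48.7500 mod 12 = 0.7500; 42.9000 mod 12 = 6.9000

Answer: 11.1000 0.7500 6.9000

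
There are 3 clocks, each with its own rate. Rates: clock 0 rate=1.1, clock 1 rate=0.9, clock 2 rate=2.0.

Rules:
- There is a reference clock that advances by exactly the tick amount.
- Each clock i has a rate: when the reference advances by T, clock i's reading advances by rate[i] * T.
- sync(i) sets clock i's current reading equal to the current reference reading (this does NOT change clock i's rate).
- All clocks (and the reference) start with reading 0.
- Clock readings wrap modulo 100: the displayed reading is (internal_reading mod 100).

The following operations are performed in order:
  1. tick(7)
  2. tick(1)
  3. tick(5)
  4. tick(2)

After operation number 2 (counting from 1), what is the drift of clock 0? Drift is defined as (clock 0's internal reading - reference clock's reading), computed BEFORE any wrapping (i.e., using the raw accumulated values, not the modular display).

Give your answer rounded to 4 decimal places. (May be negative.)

After op 1 tick(7): ref=7.0000 raw=[7.7000 6.3000 14.0000]
After op 2 tick(1): ref=8.0000 raw=[8.8000 7.2000 16.0000]
Drift of clock 0 after op 2: 8.8000 - 8.0000 = 0.8000

Answer: 0.8000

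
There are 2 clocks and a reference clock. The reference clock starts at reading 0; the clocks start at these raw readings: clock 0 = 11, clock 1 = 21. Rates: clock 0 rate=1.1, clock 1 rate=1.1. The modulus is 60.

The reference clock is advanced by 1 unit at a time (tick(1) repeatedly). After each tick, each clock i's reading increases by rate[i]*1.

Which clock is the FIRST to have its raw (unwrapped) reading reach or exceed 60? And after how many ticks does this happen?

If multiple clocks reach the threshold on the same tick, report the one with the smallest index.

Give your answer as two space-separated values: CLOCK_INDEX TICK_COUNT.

clock 0: start=11, rate=1.1, needs 60-11 = 49; ticks = ceil(49/1.1) = ceil(44.5455) = 45; reading at tick 45 = 11 + 1.1*45 = 60.5000
clock 1: start=21, rate=1.1, needs 60-21 = 39; ticks = ceil(39/1.1) = ceil(35.4545) = 36; reading at tick 36 = 21 + 1.1*36 = 60.6000
Minimum tick count = 36; winners = [1]; smallest index = 1

Answer: 1 36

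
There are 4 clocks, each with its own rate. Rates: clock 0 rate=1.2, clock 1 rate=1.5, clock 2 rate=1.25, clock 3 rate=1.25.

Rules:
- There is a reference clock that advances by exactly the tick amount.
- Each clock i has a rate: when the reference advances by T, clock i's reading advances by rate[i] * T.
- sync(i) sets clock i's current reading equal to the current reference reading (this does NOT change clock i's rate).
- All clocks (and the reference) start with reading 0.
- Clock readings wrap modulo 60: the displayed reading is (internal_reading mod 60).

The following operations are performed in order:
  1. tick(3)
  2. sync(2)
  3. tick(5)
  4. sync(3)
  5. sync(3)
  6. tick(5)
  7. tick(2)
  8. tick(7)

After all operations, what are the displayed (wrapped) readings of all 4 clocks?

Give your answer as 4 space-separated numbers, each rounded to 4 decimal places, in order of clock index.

Answer: 26.4000 33.0000 26.7500 25.5000

Derivation:
After op 1 tick(3): ref=3.0000 raw=[3.6000 4.5000 3.7500 3.7500]
After op 2 sync(2): ref=3.0000 raw=[3.6000 4.5000 3.0000 3.7500]
After op 3 tick(5): ref=8.0000 raw=[9.6000 12.0000 9.2500 10.0000]
After op 4 sync(3): ref=8.0000 raw=[9.6000 12.0000 9.2500 8.0000]
After op 5 sync(3): ref=8.0000 raw=[9.6000 12.0000 9.2500 8.0000]
After op 6 tick(5): ref=13.0000 raw=[15.6000 19.5000 15.5000 14.2500]
After op 7 tick(2): ref=15.0000 raw=[18.0000 22.5000 18.0000 16.7500]
After op 8 tick(7): ref=22.0000 raw=[26.4000 33.0000 26.7500 25.5000]
Wrap final raw readings (mod 60): 26.4000 mod 60 = 26.4000; 33.0000 mod 60 = 33.0000; 26.7500 mod 60 = 26.7500; 25.5000 mod 60 = 25.5000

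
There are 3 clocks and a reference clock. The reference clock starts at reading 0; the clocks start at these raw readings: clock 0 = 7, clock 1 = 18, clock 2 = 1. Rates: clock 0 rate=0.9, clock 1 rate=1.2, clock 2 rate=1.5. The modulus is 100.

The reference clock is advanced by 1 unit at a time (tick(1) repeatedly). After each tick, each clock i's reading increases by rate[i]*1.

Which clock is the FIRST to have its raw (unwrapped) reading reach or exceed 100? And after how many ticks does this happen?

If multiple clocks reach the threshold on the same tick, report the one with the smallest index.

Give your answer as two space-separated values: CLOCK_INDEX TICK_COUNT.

clock 0: start=7, rate=0.9, needs 100-7 = 93; ticks = ceil(93/0.9) = ceil(103.3333) = 104; reading at tick 104 = 7 + 0.9*104 = 100.6000
clock 1: start=18, rate=1.2, needs 100-18 = 82; ticks = ceil(82/1.2) = ceil(68.3333) = 69; reading at tick 69 = 18 + 1.2*69 = 100.8000
clock 2: start=1, rate=1.5, needs 100-1 = 99; ticks = ceil(99/1.5) = ceil(66.0000) = 66; reading at tick 66 = 1 + 1.5*66 = 100.0000
Minimum tick count = 66; winners = [2]; smallest index = 2

Answer: 2 66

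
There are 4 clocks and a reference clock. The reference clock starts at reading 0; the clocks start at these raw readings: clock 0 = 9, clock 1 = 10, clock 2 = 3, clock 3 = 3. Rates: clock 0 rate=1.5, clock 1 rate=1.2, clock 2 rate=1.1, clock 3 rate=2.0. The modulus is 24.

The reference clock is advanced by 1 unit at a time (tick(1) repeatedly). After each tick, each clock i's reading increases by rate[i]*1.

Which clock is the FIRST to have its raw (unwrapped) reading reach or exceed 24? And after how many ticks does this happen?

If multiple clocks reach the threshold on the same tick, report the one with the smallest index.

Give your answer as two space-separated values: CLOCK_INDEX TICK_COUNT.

clock 0: start=9, rate=1.5, needs 24-9 = 15; ticks = ceil(15/1.5) = ceil(10.0000) = 10; reading at tick 10 = 9 + 1.5*10 = 24.0000
clock 1: start=10, rate=1.2, needs 24-10 = 14; ticks = ceil(14/1.2) = ceil(11.6667) = 12; reading at tick 12 = 10 + 1.2*12 = 24.4000
clock 2: start=3, rate=1.1, needs 24-3 = 21; ticks = ceil(21/1.1) = ceil(19.0909) = 20; reading at tick 20 = 3 + 1.1*20 = 25.0000
clock 3: start=3, rate=2.0, needs 24-3 = 21; ticks = ceil(21/2.0) = ceil(10.5000) = 11; reading at tick 11 = 3 + 2.0*11 = 25.0000
Minimum tick count = 10; winners = [0]; smallest index = 0

Answer: 0 10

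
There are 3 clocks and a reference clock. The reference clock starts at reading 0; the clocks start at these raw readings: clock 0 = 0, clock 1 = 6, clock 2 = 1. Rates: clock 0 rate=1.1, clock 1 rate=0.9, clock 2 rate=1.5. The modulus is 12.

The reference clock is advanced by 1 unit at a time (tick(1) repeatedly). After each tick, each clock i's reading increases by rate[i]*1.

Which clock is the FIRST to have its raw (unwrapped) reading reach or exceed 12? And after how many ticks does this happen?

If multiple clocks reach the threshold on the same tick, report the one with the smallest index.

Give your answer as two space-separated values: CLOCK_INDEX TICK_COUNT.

Answer: 1 7

Derivation:
clock 0: start=0, rate=1.1, needs 12-0 = 12; ticks = ceil(12/1.1) = ceil(10.9091) = 11; reading at tick 11 = 0 + 1.1*11 = 12.1000
clock 1: start=6, rate=0.9, needs 12-6 = 6; ticks = ceil(6/0.9) = ceil(6.6667) = 7; reading at tick 7 = 6 + 0.9*7 = 12.3000
clock 2: start=1, rate=1.5, needs 12-1 = 11; ticks = ceil(11/1.5) = ceil(7.3333) = 8; reading at tick 8 = 1 + 1.5*8 = 13.0000
Minimum tick count = 7; winners = [1]; smallest index = 1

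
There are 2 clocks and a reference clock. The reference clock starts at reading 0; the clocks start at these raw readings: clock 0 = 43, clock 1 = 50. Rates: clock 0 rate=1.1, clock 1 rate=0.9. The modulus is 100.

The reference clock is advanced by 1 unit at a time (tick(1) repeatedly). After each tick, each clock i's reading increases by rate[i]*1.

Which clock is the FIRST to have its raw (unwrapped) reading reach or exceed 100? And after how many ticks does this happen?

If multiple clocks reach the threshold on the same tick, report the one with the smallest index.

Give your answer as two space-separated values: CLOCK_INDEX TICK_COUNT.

Answer: 0 52

Derivation:
clock 0: start=43, rate=1.1, needs 100-43 = 57; ticks = ceil(57/1.1) = ceil(51.8182) = 52; reading at tick 52 = 43 + 1.1*52 = 100.2000
clock 1: start=50, rate=0.9, needs 100-50 = 50; ticks = ceil(50/0.9) = ceil(55.5556) = 56; reading at tick 56 = 50 + 0.9*56 = 100.4000
Minimum tick count = 52; winners = [0]; smallest index = 0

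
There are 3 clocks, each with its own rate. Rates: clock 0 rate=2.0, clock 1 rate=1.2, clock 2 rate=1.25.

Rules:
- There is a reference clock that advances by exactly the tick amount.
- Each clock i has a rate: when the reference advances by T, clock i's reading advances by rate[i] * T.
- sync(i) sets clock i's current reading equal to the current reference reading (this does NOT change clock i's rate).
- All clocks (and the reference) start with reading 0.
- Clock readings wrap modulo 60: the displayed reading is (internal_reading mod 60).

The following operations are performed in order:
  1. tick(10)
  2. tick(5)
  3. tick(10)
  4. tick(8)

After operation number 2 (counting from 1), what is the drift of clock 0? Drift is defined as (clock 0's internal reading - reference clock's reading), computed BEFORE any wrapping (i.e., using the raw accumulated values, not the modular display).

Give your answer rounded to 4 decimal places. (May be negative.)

Answer: 15.0000

Derivation:
After op 1 tick(10): ref=10.0000 raw=[20.0000 12.0000 12.5000]
After op 2 tick(5): ref=15.0000 raw=[30.0000 18.0000 18.7500]
Drift of clock 0 after op 2: 30.0000 - 15.0000 = 15.0000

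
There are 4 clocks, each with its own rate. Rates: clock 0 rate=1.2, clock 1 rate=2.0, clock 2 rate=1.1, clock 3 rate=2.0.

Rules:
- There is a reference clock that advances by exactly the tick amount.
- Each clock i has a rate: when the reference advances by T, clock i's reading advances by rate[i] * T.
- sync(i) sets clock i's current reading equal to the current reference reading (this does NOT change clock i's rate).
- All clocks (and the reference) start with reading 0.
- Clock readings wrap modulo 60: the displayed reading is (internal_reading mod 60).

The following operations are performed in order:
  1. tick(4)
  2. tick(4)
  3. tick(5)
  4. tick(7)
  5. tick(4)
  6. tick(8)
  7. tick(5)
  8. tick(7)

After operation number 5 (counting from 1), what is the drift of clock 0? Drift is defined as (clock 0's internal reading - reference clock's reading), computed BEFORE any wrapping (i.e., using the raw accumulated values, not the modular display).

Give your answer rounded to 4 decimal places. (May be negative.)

Answer: 4.8000

Derivation:
After op 1 tick(4): ref=4.0000 raw=[4.8000 8.0000 4.4000 8.0000]
After op 2 tick(4): ref=8.0000 raw=[9.6000 16.0000 8.8000 16.0000]
After op 3 tick(5): ref=13.0000 raw=[15.6000 26.0000 14.3000 26.0000]
After op 4 tick(7): ref=20.0000 raw=[24.0000 40.0000 22.0000 40.0000]
After op 5 tick(4): ref=24.0000 raw=[28.8000 48.0000 26.4000 48.0000]
Drift of clock 0 after op 5: 28.8000 - 24.0000 = 4.8000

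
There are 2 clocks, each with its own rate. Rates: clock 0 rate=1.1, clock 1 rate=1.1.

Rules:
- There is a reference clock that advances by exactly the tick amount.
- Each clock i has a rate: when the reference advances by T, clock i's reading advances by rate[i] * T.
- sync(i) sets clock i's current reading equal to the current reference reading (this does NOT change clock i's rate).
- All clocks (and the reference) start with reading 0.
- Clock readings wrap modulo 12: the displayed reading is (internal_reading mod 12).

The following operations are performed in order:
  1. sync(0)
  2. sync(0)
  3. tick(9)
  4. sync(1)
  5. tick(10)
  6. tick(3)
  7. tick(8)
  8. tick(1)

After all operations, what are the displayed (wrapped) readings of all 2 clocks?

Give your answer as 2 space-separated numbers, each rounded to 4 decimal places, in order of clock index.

After op 1 sync(0): ref=0.0000 raw=[0.0000 0.0000]
After op 2 sync(0): ref=0.0000 raw=[0.0000 0.0000]
After op 3 tick(9): ref=9.0000 raw=[9.9000 9.9000]
After op 4 sync(1): ref=9.0000 raw=[9.9000 9.0000]
After op 5 tick(10): ref=19.0000 raw=[20.9000 20.0000]
After op 6 tick(3): ref=22.0000 raw=[24.2000 23.3000]
After op 7 tick(8): ref=30.0000 raw=[33.0000 32.1000]
After op 8 tick(1): ref=31.0000 raw=[34.1000 33.2000]
Wrap final raw readings (mod 12): 34.1000 mod 12 = 10.1000; 33.2000 mod 12 = 9.2000

Answer: 10.1000 9.2000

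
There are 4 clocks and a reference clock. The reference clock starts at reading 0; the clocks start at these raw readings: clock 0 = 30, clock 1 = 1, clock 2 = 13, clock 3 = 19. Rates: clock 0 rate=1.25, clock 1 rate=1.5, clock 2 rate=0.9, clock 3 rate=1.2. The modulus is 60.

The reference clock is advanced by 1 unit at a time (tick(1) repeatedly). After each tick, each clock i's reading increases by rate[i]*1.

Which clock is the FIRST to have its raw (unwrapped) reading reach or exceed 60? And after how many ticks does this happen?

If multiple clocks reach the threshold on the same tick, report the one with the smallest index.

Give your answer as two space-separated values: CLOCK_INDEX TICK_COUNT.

clock 0: start=30, rate=1.25, needs 60-30 = 30; ticks = ceil(30/1.25) = ceil(24.0000) = 24; reading at tick 24 = 30 + 1.25*24 = 60.0000
clock 1: start=1, rate=1.5, needs 60-1 = 59; ticks = ceil(59/1.5) = ceil(39.3333) = 40; reading at tick 40 = 1 + 1.5*40 = 61.0000
clock 2: start=13, rate=0.9, needs 60-13 = 47; ticks = ceil(47/0.9) = ceil(52.2222) = 53; reading at tick 53 = 13 + 0.9*53 = 60.7000
clock 3: start=19, rate=1.2, needs 60-19 = 41; ticks = ceil(41/1.2) = ceil(34.1667) = 35; reading at tick 35 = 19 + 1.2*35 = 61.0000
Minimum tick count = 24; winners = [0]; smallest index = 0

Answer: 0 24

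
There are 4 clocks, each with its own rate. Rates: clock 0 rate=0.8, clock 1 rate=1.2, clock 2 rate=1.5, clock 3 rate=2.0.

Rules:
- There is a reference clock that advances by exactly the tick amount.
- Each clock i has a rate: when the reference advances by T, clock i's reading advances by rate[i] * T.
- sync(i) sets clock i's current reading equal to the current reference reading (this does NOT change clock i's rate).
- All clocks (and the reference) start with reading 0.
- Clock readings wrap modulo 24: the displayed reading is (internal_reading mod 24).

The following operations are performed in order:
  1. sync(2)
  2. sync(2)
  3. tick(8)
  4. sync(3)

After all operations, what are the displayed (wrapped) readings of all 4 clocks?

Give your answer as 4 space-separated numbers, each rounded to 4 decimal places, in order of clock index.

After op 1 sync(2): ref=0.0000 raw=[0.0000 0.0000 0.0000 0.0000]
After op 2 sync(2): ref=0.0000 raw=[0.0000 0.0000 0.0000 0.0000]
After op 3 tick(8): ref=8.0000 raw=[6.4000 9.6000 12.0000 16.0000]
After op 4 sync(3): ref=8.0000 raw=[6.4000 9.6000 12.0000 8.0000]
Wrap final raw readings (mod 24): 6.4000 mod 24 = 6.4000; 9.6000 mod 24 = 9.6000; 12.0000 mod 24 = 12.0000; 8.0000 mod 24 = 8.0000

Answer: 6.4000 9.6000 12.0000 8.0000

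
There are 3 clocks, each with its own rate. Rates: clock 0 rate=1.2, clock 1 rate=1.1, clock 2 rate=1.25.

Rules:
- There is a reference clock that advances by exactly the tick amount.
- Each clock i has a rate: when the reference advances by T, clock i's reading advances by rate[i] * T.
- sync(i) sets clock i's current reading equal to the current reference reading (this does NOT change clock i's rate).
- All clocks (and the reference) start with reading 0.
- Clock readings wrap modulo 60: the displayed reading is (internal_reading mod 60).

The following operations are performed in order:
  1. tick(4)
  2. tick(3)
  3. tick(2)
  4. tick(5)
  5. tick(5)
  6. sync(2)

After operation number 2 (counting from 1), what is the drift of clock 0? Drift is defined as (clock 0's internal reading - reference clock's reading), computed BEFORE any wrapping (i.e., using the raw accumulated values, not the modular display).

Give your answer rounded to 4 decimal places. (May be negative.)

Answer: 1.4000

Derivation:
After op 1 tick(4): ref=4.0000 raw=[4.8000 4.4000 5.0000]
After op 2 tick(3): ref=7.0000 raw=[8.4000 7.7000 8.7500]
Drift of clock 0 after op 2: 8.4000 - 7.0000 = 1.4000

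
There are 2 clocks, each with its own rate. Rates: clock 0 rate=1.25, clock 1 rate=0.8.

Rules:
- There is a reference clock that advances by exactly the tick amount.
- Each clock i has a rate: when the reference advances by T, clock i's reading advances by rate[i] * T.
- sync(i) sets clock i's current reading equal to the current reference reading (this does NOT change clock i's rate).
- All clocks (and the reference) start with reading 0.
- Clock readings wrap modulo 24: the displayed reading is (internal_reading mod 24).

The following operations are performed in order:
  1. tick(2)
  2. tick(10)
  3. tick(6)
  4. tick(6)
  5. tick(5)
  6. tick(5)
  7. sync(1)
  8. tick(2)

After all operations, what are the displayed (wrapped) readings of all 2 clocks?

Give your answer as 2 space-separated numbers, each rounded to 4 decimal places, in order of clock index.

After op 1 tick(2): ref=2.0000 raw=[2.5000 1.6000]
After op 2 tick(10): ref=12.0000 raw=[15.0000 9.6000]
After op 3 tick(6): ref=18.0000 raw=[22.5000 14.4000]
After op 4 tick(6): ref=24.0000 raw=[30.0000 19.2000]
After op 5 tick(5): ref=29.0000 raw=[36.2500 23.2000]
After op 6 tick(5): ref=34.0000 raw=[42.5000 27.2000]
After op 7 sync(1): ref=34.0000 raw=[42.5000 34.0000]
After op 8 tick(2): ref=36.0000 raw=[45.0000 35.6000]
Wrap final raw readings (mod 24): 45.0000 mod 24 = 21.0000; 35.6000 mod 24 = 11.6000

Answer: 21.0000 11.6000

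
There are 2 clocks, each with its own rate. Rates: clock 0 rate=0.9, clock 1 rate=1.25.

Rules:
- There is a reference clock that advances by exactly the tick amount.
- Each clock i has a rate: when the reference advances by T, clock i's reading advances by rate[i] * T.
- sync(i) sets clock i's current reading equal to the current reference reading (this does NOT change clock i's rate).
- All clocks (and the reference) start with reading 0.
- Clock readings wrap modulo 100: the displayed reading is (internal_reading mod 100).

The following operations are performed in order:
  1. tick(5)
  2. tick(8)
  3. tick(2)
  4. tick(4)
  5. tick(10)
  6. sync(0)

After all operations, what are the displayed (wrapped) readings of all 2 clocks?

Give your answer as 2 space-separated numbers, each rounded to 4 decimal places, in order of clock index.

After op 1 tick(5): ref=5.0000 raw=[4.5000 6.2500]
After op 2 tick(8): ref=13.0000 raw=[11.7000 16.2500]
After op 3 tick(2): ref=15.0000 raw=[13.5000 18.7500]
After op 4 tick(4): ref=19.0000 raw=[17.1000 23.7500]
After op 5 tick(10): ref=29.0000 raw=[26.1000 36.2500]
After op 6 sync(0): ref=29.0000 raw=[29.0000 36.2500]
Wrap final raw readings (mod 100): 29.0000 mod 100 = 29.0000; 36.2500 mod 100 = 36.2500

Answer: 29.0000 36.2500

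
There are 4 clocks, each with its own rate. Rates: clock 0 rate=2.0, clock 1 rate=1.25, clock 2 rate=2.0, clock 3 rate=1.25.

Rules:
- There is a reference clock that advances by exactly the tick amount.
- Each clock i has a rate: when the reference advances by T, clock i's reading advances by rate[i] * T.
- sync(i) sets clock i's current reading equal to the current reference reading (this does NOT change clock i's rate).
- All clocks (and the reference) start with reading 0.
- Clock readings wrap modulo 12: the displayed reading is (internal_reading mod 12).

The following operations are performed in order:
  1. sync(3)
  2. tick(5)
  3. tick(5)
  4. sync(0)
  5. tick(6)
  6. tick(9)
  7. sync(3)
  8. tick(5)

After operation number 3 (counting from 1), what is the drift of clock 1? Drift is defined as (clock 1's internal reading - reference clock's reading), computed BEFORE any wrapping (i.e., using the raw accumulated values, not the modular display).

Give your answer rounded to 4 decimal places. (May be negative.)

After op 1 sync(3): ref=0.0000 raw=[0.0000 0.0000 0.0000 0.0000]
After op 2 tick(5): ref=5.0000 raw=[10.0000 6.2500 10.0000 6.2500]
After op 3 tick(5): ref=10.0000 raw=[20.0000 12.5000 20.0000 12.5000]
Drift of clock 1 after op 3: 12.5000 - 10.0000 = 2.5000

Answer: 2.5000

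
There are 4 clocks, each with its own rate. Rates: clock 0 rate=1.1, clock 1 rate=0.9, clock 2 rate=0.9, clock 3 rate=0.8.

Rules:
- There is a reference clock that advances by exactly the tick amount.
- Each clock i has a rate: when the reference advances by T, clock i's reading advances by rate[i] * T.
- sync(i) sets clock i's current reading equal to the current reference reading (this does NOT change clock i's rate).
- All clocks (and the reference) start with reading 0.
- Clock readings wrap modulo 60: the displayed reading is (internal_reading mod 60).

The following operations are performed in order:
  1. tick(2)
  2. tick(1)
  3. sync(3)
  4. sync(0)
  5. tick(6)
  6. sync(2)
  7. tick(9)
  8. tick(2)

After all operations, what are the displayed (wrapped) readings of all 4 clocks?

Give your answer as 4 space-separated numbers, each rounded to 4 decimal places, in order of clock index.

After op 1 tick(2): ref=2.0000 raw=[2.2000 1.8000 1.8000 1.6000]
After op 2 tick(1): ref=3.0000 raw=[3.3000 2.7000 2.7000 2.4000]
After op 3 sync(3): ref=3.0000 raw=[3.3000 2.7000 2.7000 3.0000]
After op 4 sync(0): ref=3.0000 raw=[3.0000 2.7000 2.7000 3.0000]
After op 5 tick(6): ref=9.0000 raw=[9.6000 8.1000 8.1000 7.8000]
After op 6 sync(2): ref=9.0000 raw=[9.6000 8.1000 9.0000 7.8000]
After op 7 tick(9): ref=18.0000 raw=[19.5000 16.2000 17.1000 15.0000]
After op 8 tick(2): ref=20.0000 raw=[21.7000 18.0000 18.9000 16.6000]
Wrap final raw readings (mod 60): 21.7000 mod 60 = 21.7000; 18.0000 mod 60 = 18.0000; 18.9000 mod 60 = 18.9000; 16.6000 mod 60 = 16.6000

Answer: 21.7000 18.0000 18.9000 16.6000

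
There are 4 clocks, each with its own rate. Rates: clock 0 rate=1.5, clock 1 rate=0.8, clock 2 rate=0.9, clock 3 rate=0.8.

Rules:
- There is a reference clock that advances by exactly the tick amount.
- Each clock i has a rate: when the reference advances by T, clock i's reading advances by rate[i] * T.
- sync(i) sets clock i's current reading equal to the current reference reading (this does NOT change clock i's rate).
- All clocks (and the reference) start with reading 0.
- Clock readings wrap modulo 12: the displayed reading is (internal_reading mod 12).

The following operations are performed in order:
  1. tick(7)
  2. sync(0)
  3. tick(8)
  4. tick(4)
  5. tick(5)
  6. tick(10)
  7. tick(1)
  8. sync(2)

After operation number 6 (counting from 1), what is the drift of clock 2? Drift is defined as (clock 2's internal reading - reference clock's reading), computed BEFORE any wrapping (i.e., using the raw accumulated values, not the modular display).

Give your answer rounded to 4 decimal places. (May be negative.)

Answer: -3.4000

Derivation:
After op 1 tick(7): ref=7.0000 raw=[10.5000 5.6000 6.3000 5.6000]
After op 2 sync(0): ref=7.0000 raw=[7.0000 5.6000 6.3000 5.6000]
After op 3 tick(8): ref=15.0000 raw=[19.0000 12.0000 13.5000 12.0000]
After op 4 tick(4): ref=19.0000 raw=[25.0000 15.2000 17.1000 15.2000]
After op 5 tick(5): ref=24.0000 raw=[32.5000 19.2000 21.6000 19.2000]
After op 6 tick(10): ref=34.0000 raw=[47.5000 27.2000 30.6000 27.2000]
Drift of clock 2 after op 6: 30.6000 - 34.0000 = -3.4000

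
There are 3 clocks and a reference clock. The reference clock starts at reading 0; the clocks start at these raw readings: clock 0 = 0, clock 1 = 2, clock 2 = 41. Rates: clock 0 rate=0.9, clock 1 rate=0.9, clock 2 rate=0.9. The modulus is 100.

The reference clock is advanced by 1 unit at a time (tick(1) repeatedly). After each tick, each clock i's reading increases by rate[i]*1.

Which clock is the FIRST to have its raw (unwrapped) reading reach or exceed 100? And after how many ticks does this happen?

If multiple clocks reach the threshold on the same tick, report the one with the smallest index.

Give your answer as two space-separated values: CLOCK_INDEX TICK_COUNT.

clock 0: start=0, rate=0.9, needs 100-0 = 100; ticks = ceil(100/0.9) = ceil(111.1111) = 112; reading at tick 112 = 0 + 0.9*112 = 100.8000
clock 1: start=2, rate=0.9, needs 100-2 = 98; ticks = ceil(98/0.9) = ceil(108.8889) = 109; reading at tick 109 = 2 + 0.9*109 = 100.1000
clock 2: start=41, rate=0.9, needs 100-41 = 59; ticks = ceil(59/0.9) = ceil(65.5556) = 66; reading at tick 66 = 41 + 0.9*66 = 100.4000
Minimum tick count = 66; winners = [2]; smallest index = 2

Answer: 2 66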